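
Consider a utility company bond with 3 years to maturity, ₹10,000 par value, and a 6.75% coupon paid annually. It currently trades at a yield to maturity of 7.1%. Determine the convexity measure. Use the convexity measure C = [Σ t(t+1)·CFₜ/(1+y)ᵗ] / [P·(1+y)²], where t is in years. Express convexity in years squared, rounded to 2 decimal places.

With y = 0.071:
  t   CF        PV=CF/(1+0.071)^t    t·PV        t(t+1)·PV
  1       675.00       630.2521       630.2521       1,260.5042
  2       675.00       588.4707     1,176.9414       3,530.8241
  3    10,675.00     8,689.5937    26,068.7811     104,275.1245
  Σ                  9,908.3165    27,875.9746     109,066.4528
P = 9,908.3165.
Convexity = Σ t(t+1)·PV / [P·(1+y)²] = 109,066.4528 / (9,908.3165 × 1.147041) = 9.59649.

9.60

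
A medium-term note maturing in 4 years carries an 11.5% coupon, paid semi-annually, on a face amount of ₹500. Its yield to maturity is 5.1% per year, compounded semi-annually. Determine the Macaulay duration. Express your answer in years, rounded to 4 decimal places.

3.3921 years

Periodic yield y = 0.0255. Discount each cash flow and weight by its period:
  t   CF        PV=CF/(1+0.0255)^t    t·PV
  1        28.75        28.0351        28.0351
  2        28.75        27.3380        54.6760
  3        28.75        26.6582        79.9746
  4        28.75        25.9953       103.9813
  5        28.75        25.3489       126.7446
  6        28.75        24.7186       148.3116
  7        28.75        24.1039       168.7276
  8       528.75       432.2799     3,458.2394
  Σ                    614.4780     4,168.6902
Price P = Σ PV = 614.4780.
Macaulay duration = Σ(t·PV) / P = 4,168.6902 / 614.4780 = 6.78412 half-year periods.
In years: 6.78412 / 2 = 3.39206 years.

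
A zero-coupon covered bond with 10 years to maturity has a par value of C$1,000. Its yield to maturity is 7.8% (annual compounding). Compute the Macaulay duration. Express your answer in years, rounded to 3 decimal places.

A zero-coupon bond has a single cash flow at maturity, so its Macaulay duration equals its maturity: 10 years.

10.000 years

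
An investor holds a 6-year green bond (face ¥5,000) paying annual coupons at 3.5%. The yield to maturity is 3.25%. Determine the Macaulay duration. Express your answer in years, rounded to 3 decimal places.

Periodic yield y = 0.0325. Discount each cash flow and weight by its year:
  t   CF        PV=CF/(1+0.0325)^t    t·PV
  1       175.00       169.4915       169.4915
  2       175.00       164.1564       328.3129
  3       175.00       158.9893       476.9679
  4       175.00       153.9848       615.9391
  5       175.00       149.1378       745.6890
  6     5,175.00     4,271.3975    25,628.3852
  Σ                  5,067.1574    27,964.7856
Price P = Σ PV = 5,067.1574.
Macaulay duration = Σ(t·PV) / P = 27,964.7856 / 5,067.1574 = 5.51883 years.

5.519 years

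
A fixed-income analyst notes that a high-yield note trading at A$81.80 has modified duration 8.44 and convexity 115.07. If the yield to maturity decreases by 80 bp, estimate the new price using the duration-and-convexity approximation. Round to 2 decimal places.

A$87.62

Duration effect: -D_mod·Δy = -8.44 × (-0.008) = +0.067520
Convexity effect: ½·C·(Δy)² = 0.5 × 115.07 × (-0.008)² = +0.00368224
ΔP/P ≈ +0.067520 + 0.00368224 = +0.07120224
New price ≈ 81.80 × (1 + 0.07120224) = 87.624343232.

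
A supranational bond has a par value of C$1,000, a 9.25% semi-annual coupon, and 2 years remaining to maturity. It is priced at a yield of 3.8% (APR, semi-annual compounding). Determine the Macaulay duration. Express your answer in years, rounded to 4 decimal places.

1.8782 years

Periodic yield y = 0.019. Discount each cash flow and weight by its period:
  t   CF        PV=CF/(1+0.019)^t    t·PV
  1        46.25        45.3876        45.3876
  2        46.25        44.5413        89.0827
  3        46.25        43.7108       131.1325
  4     1,046.25       970.3731     3,881.4923
  Σ                  1,104.0129     4,147.0951
Price P = Σ PV = 1,104.0129.
Macaulay duration = Σ(t·PV) / P = 4,147.0951 / 1,104.0129 = 3.75638 half-year periods.
In years: 3.75638 / 2 = 1.87819 years.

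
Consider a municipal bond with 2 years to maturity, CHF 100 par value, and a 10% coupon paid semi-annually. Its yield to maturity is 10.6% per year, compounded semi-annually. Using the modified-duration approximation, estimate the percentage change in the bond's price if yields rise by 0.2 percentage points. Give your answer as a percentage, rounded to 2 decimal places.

Periodic yield y = 0.053. Modified duration first:
  t   CF        PV=CF/(1+0.053)^t    t·PV
  1         5.00         4.7483         4.7483
  2         5.00         4.5093         9.0187
  3         5.00         4.2824        12.8471
  4       105.00        85.4035       341.6141
  Σ                     98.9436       368.2283
P = 98.9436; D_Mac = 3.72160 half-year periods = 1.86080 yrs; D_mod = 1.86080/(1+0.053) = 1.76714 yrs.
ΔP/P ≈ -D_mod · Δy = -1.76714 × (+0.002) = -0.003534 = -0.3534%.

-0.35%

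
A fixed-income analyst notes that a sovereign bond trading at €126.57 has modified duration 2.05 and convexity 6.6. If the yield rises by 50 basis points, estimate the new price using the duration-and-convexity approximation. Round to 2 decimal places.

Duration effect: -D_mod·Δy = -2.05 × (+0.005) = -0.010250
Convexity effect: ½·C·(Δy)² = 0.5 × 6.6 × (0.005)² = +0.0000825
ΔP/P ≈ -0.010250 + 0.0000825 = -0.0101675
New price ≈ 126.57 × (1 - 0.0101675) = 125.283099525.

€125.28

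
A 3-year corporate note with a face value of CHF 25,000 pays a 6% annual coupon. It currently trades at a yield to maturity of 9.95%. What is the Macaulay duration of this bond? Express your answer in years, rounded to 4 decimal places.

2.8239 years

Periodic yield y = 0.0995. Discount each cash flow and weight by its year:
  t   CF        PV=CF/(1+0.0995)^t    t·PV
  1     1,500.00     1,364.2565     1,364.2565
  2     1,500.00     1,240.7972     2,481.5943
  3    26,500.00    19,937.0167    59,811.0501
  Σ                 22,542.0704    63,656.9009
Price P = Σ PV = 22,542.0704.
Macaulay duration = Σ(t·PV) / P = 63,656.9009 / 22,542.0704 = 2.82392 years.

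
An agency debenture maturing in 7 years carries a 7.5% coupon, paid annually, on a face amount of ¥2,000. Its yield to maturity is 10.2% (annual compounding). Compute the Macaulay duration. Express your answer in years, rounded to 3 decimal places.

5.587 years

Periodic yield y = 0.102. Discount each cash flow and weight by its year:
  t   CF        PV=CF/(1+0.102)^t    t·PV
  1       150.00       136.1162       136.1162
  2       150.00       123.5174       247.0348
  3       150.00       112.0847       336.2542
  4       150.00       101.7103       406.8411
  5       150.00        92.2961       461.4804
  6       150.00        83.7533       502.5195
  7     2,150.00     1,089.3497     7,625.4476
  Σ                  1,738.8275     9,715.6938
Price P = Σ PV = 1,738.8275.
Macaulay duration = Σ(t·PV) / P = 9,715.6938 / 1,738.8275 = 5.58750 years.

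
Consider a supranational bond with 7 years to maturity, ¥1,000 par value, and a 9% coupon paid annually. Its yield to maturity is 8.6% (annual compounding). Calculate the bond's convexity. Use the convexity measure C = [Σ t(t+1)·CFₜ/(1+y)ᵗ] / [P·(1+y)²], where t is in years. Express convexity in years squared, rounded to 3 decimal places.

34.163

With y = 0.086:
  t   CF        PV=CF/(1+0.086)^t    t·PV        t(t+1)·PV
  1        90.00        82.8729        82.8729         165.7459
  2        90.00        76.3102       152.6205         457.8615
  3        90.00        70.2673       210.8018         843.2071
  4        90.00        64.7028       258.8113       1,294.0564
  5        90.00        59.5790       297.8951       1,787.3707
  6        90.00        54.8610       329.1659       2,304.1611
  7     1,090.00       611.8116     4,282.6813      34,261.4507
  Σ                  1,020.4049     5,614.8488      41,113.8535
P = 1,020.4049.
Convexity = Σ t(t+1)·PV / [P·(1+y)²] = 41,113.8535 / (1,020.4049 × 1.179396) = 34.16300.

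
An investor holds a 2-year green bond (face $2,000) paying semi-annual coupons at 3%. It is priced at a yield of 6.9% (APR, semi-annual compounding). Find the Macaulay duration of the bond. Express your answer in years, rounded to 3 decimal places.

1.954 years

Periodic yield y = 0.0345. Discount each cash flow and weight by its period:
  t   CF        PV=CF/(1+0.0345)^t    t·PV
  1        30.00        28.9995        28.9995
  2        30.00        28.0324        56.0648
  3        30.00        27.0975        81.2926
  4     2,030.00     1,772.4503     7,089.8011
  Σ                  1,856.5797     7,256.1580
Price P = Σ PV = 1,856.5797.
Macaulay duration = Σ(t·PV) / P = 7,256.1580 / 1,856.5797 = 3.90835 half-year periods.
In years: 3.90835 / 2 = 1.95417 years.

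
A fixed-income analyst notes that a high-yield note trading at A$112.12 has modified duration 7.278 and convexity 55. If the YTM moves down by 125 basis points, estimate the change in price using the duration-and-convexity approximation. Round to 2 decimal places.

+A$10.68

Duration effect: -D_mod·Δy = -7.278 × (-0.0125) = +0.090975
Convexity effect: ½·C·(Δy)² = 0.5 × 55 × (-0.0125)² = +0.004296875
ΔP/P ≈ +0.090975 + 0.004296875 = +0.095271875
ΔP ≈ 112.12 × (+0.095271875) = +10.681882625.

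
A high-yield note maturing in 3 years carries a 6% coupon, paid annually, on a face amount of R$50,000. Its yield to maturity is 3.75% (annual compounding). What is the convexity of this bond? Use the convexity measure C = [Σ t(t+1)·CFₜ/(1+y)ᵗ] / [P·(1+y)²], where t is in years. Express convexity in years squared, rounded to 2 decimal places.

10.35

With y = 0.0375:
  t   CF        PV=CF/(1+0.0375)^t    t·PV        t(t+1)·PV
  1     3,000.00     2,891.5663     2,891.5663       5,783.1325
  2     3,000.00     2,787.0518     5,574.1036      16,722.3109
  3    53,000.00    47,458.2318   142,374.6955     569,498.7819
  Σ                 53,136.8499   150,840.3654     592,004.2253
P = 53,136.8499.
Convexity = Σ t(t+1)·PV / [P·(1+y)²] = 592,004.2253 / (53,136.8499 × 1.076406) = 10.35030.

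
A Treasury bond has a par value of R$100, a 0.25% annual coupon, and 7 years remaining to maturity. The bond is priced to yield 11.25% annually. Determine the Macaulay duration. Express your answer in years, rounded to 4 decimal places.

6.9177 years

Periodic yield y = 0.1125. Discount each cash flow and weight by its year:
  t   CF        PV=CF/(1+0.1125)^t    t·PV
  1         0.25         0.2247         0.2247
  2         0.25         0.2020         0.4040
  3         0.25         0.1816         0.5447
  4         0.25         0.1632         0.6528
  5         0.25         0.1467         0.7335
  6         0.25         0.1319         0.7912
  7       100.25        47.5318       332.7226
  Σ                     48.5819       336.0736
Price P = Σ PV = 48.5819.
Macaulay duration = Σ(t·PV) / P = 336.0736 / 48.5819 = 6.91768 years.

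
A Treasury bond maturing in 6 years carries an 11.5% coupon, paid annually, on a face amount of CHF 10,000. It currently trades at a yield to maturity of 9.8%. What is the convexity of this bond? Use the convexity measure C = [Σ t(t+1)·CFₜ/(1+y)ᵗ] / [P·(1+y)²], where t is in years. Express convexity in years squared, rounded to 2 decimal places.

24.93

With y = 0.098:
  t   CF        PV=CF/(1+0.098)^t    t·PV        t(t+1)·PV
  1     1,150.00     1,047.3588     1,047.3588       2,094.7177
  2     1,150.00       953.8787     1,907.7574       5,723.2723
  3     1,150.00       868.7420     2,606.2260      10,424.9040
  4     1,150.00       791.2040     3,164.8160      15,824.0802
  5     1,150.00       720.5865     3,602.9327      21,617.5959
  6    11,150.00     6,362.9839    38,177.9036     267,245.3252
  Σ                 10,744.7540    50,506.9946     322,929.8954
P = 10,744.7540.
Convexity = Σ t(t+1)·PV / [P·(1+y)²] = 322,929.8954 / (10,744.7540 × 1.205604) = 24.92913.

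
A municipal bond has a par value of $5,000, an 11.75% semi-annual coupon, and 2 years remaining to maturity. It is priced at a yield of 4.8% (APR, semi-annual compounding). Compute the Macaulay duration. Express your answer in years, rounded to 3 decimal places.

1.850 years

Periodic yield y = 0.024. Discount each cash flow and weight by its period:
  t   CF        PV=CF/(1+0.024)^t    t·PV
  1       293.75       286.8652       286.8652
  2       293.75       280.1418       560.2837
  3       293.75       273.5760       820.7280
  4     5,293.75     4,814.6376    19,258.5503
  Σ                  5,655.2206    20,926.4272
Price P = Σ PV = 5,655.2206.
Macaulay duration = Σ(t·PV) / P = 20,926.4272 / 5,655.2206 = 3.70037 half-year periods.
In years: 3.70037 / 2 = 1.85019 years.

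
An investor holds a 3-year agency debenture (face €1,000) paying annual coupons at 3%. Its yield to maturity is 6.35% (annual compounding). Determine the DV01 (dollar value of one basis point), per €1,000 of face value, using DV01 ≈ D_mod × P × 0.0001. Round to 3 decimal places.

€0.249

Periodic yield y = 0.0635.
  t   CF        PV=CF/(1+0.0635)^t    t·PV
  1        30.00        28.2087        28.2087
  2        30.00        26.5244        53.0489
  3     1,030.00       856.2976     2,568.8929
  Σ                    911.0308     2,650.1505
P = 911.0308; D_Mac = 2.90896 yrs; D_mod = 2.73527 yrs.
DV01 ≈ 2.73527 × 911.0308 × 0.0001 = 0.249191.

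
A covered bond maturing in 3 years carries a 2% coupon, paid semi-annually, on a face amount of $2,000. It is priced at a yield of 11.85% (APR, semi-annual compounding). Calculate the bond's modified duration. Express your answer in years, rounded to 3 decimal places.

2.750 years

Periodic yield y = 0.05925. First find Macaulay duration:
  t   CF        PV=CF/(1+0.05925)^t    t·PV
  1        20.00        18.8813        18.8813
  2        20.00        17.8251        35.6503
  3        20.00        16.8281        50.4842
  4        20.00        15.8868        63.5472
  5        20.00        14.9981        74.9907
  6     2,020.00     1,430.0807     8,580.4840
  Σ                  1,514.5001     8,824.0377
P = 1,514.5001; Macaulay duration = 8,824.0377 / 1,514.5001 = 5.82637 half-year periods = 2.91318 years.
Modified duration = D_Mac / (1 + y) = 2.91318 / 1.05925 = 2.75023 years.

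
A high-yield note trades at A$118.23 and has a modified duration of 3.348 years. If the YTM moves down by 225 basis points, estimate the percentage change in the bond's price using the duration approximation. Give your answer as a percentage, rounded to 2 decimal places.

Duration approximation: ΔP/P ≈ -D_mod · Δy = -3.348 × (-0.0225) = +0.075330.
As a percentage: +7.5330%.

+7.53%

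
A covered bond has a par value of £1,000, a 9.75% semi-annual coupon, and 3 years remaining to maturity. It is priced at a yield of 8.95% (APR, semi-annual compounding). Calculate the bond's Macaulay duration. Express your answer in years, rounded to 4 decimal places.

2.6761 years

Periodic yield y = 0.04475. Discount each cash flow and weight by its period:
  t   CF        PV=CF/(1+0.04475)^t    t·PV
  1        48.75        46.6619        46.6619
  2        48.75        44.6632        89.3264
  3        48.75        42.7501       128.2504
  4        48.75        40.9190       163.6760
  5        48.75        39.1663       195.8316
  6     1,048.75       806.4876     4,838.9256
  Σ                  1,020.6481     5,462.6719
Price P = Σ PV = 1,020.6481.
Macaulay duration = Σ(t·PV) / P = 5,462.6719 / 1,020.6481 = 5.35216 half-year periods.
In years: 5.35216 / 2 = 2.67608 years.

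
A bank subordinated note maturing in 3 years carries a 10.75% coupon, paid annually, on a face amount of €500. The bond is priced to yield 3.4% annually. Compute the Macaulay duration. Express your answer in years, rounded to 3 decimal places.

Periodic yield y = 0.034. Discount each cash flow and weight by its year:
  t   CF        PV=CF/(1+0.034)^t    t·PV
  1        53.75        51.9826        51.9826
  2        53.75        50.2733       100.5466
  3       553.75       500.9013     1,502.7038
  Σ                    603.1572     1,655.2330
Price P = Σ PV = 603.1572.
Macaulay duration = Σ(t·PV) / P = 1,655.2330 / 603.1572 = 2.74428 years.

2.744 years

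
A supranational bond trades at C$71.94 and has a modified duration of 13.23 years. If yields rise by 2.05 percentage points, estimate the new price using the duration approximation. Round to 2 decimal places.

Duration approximation: ΔP/P ≈ -D_mod · Δy = -13.23 × (+0.0205) = -0.271215.
New price ≈ 71.94 × (1 - 0.271215) = 52.4287929.

C$52.43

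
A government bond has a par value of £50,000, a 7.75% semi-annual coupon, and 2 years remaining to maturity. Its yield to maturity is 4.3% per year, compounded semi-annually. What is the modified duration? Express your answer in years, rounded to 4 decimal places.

Periodic yield y = 0.0215. First find Macaulay duration:
  t   CF        PV=CF/(1+0.0215)^t    t·PV
  1     1,937.50     1,896.7205     1,896.7205
  2     1,937.50     1,856.7993     3,713.5986
  3     1,937.50     1,817.7184     5,453.1551
  4    51,937.50    47,701.0081   190,804.0323
  Σ                 53,272.2463   201,867.5066
P = 53,272.2463; Macaulay duration = 201,867.5066 / 53,272.2463 = 3.78936 half-year periods = 1.89468 years.
Modified duration = D_Mac / (1 + y) = 1.89468 / 1.0215 = 1.85480 years.

1.8548 years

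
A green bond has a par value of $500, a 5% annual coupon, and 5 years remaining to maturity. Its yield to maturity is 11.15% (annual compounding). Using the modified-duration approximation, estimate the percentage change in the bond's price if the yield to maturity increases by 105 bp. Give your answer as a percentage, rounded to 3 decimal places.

-4.226%

Periodic yield y = 0.1115. Modified duration first:
  t   CF        PV=CF/(1+0.1115)^t    t·PV
  1        25.00        22.4921        22.4921
  2        25.00        20.2358        40.4717
  3        25.00        18.2059        54.6176
  4        25.00        16.3796        65.5182
  5       525.00       309.4653     1,547.3265
  Σ                    386.7787     1,730.4262
P = 386.7787; D_Mac = 4.47394 yrs; D_mod = 4.47394/(1+0.1115) = 4.02514 yrs.
ΔP/P ≈ -D_mod · Δy = -4.02514 × (+0.0105) = -0.042264 = -4.2264%.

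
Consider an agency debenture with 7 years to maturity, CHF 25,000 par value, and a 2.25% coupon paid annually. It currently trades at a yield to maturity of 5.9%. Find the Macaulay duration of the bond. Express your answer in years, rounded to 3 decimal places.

Periodic yield y = 0.059. Discount each cash flow and weight by its year:
  t   CF        PV=CF/(1+0.059)^t    t·PV
  1       562.50       531.1615       531.1615
  2       562.50       501.5689     1,003.1378
  3       562.50       473.6250     1,420.8751
  4       562.50       447.2380     1,788.9520
  5       562.50       422.3210     2,111.6052
  6       562.50       398.7923     2,392.7538
  7    25,562.50    17,113.2149   119,792.5044
  Σ                 19,887.9217   129,040.9898
Price P = Σ PV = 19,887.9217.
Macaulay duration = Σ(t·PV) / P = 129,040.9898 / 19,887.9217 = 6.48841 years.

6.488 years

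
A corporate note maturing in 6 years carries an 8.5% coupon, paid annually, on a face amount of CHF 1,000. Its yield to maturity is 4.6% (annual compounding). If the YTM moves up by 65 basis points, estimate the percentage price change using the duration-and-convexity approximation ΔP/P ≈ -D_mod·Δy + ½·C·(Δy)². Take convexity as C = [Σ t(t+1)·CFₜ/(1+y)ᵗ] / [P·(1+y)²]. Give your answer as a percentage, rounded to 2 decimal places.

-3.07%

With y = 0.046:
  t   CF        PV=CF/(1+0.046)^t    t·PV        t(t+1)·PV
  1        85.00        81.2620        81.2620         162.5239
  2        85.00        77.6883       155.3766         466.1297
  3        85.00        74.2718       222.8154         891.2614
  4        85.00        71.0055       284.0221       1,420.1106
  5        85.00        67.8829       339.4146       2,036.4875
  6     1,085.00       828.3991     4,970.3947      34,792.7632
  Σ                  1,200.5096     6,053.2854      39,769.2765
P = 1,200.5096; D_Mac = 5.04226 yrs; D_mod = 4.82052 yrs; C = 30.27741.
Duration effect: -4.82052 × (+0.0065) = -0.031333
Convexity effect: 0.5 × 30.27741 × (0.0065)² = +0.0006396
ΔP/P ≈ -0.031333 + 0.0006396 = -0.030694 = -3.0694%.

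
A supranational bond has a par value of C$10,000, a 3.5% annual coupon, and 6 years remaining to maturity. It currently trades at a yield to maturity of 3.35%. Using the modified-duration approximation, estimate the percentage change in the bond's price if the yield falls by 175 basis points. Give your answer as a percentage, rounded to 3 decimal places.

Periodic yield y = 0.0335. Modified duration first:
  t   CF        PV=CF/(1+0.0335)^t    t·PV
  1       350.00       338.6551       338.6551
  2       350.00       327.6778       655.3557
  3       350.00       317.0565       951.1694
  4       350.00       306.7793     1,227.1174
  5       350.00       296.8354     1,484.1768
  6    10,350.00     8,493.3195    50,959.9173
  Σ                 10,080.3236    55,616.3916
P = 10,080.3236; D_Mac = 5.51732 yrs; D_mod = 5.51732/(1+0.0335) = 5.33848 yrs.
ΔP/P ≈ -D_mod · Δy = -5.33848 × (-0.0175) = +0.093423 = +9.3423%.

+9.342%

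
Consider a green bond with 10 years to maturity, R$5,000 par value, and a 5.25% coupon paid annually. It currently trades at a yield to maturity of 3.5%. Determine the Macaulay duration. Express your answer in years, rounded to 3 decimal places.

Periodic yield y = 0.035. Discount each cash flow and weight by its year:
  t   CF        PV=CF/(1+0.035)^t    t·PV
  1       262.50       253.6232       253.6232
  2       262.50       245.0466       490.0931
  3       262.50       236.7600       710.2799
  4       262.50       228.7536       915.0143
  5       262.50       221.0180     1,105.0898
  6       262.50       213.5439     1,281.2635
  7       262.50       206.3226     1,444.2584
  8       262.50       199.3455     1,594.7643
  9       262.50       192.6044     1,733.4394
  10    5,262.50     3,730.6853    37,306.8526
  Σ                  5,727.7030    46,834.6785
Price P = Σ PV = 5,727.7030.
Macaulay duration = Σ(t·PV) / P = 46,834.6785 / 5,727.7030 = 8.17687 years.

8.177 years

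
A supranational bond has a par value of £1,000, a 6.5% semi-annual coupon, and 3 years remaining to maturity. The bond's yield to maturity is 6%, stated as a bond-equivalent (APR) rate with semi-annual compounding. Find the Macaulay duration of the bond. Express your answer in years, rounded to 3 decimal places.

Periodic yield y = 0.03. Discount each cash flow and weight by its period:
  t   CF        PV=CF/(1+0.03)^t    t·PV
  1        32.50        31.5534        31.5534
  2        32.50        30.6344        61.2687
  3        32.50        29.7421        89.2263
  4        32.50        28.8758       115.5033
  5        32.50        28.0348       140.1739
  6     1,032.50       864.7025     5,188.2150
  Σ                  1,013.5430     5,625.9407
Price P = Σ PV = 1,013.5430.
Macaulay duration = Σ(t·PV) / P = 5,625.9407 / 1,013.5430 = 5.55077 half-year periods.
In years: 5.55077 / 2 = 2.77538 years.

2.775 years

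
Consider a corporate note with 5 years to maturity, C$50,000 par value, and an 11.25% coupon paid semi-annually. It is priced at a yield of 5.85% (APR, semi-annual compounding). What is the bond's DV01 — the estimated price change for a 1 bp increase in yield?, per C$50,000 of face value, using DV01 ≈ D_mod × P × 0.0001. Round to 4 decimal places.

Periodic yield y = 0.02925.
  t   CF        PV=CF/(1+0.02925)^t    t·PV
  1     2,812.50     2,732.5723     2,732.5723
  2     2,812.50     2,654.9160     5,309.8319
  3     2,812.50     2,579.4666     7,738.3997
  4     2,812.50     2,506.1614    10,024.6454
  5     2,812.50     2,434.9394    12,174.6969
  6     2,812.50     2,365.7414    14,194.4486
  7     2,812.50     2,298.5100    16,089.5701
  8     2,812.50     2,233.1892    17,865.5139
  9     2,812.50     2,169.7248    19,527.5231
  10   52,812.50    39,584.7558   395,847.5575
  Σ                 61,559.9768   501,504.7595
P = 61,559.9768; D_Mac = 8.14660 half-year periods = 4.07330 yrs; D_mod = 3.95754 yrs.
DV01 ≈ 3.95754 × 61,559.9768 × 0.0001 = 24.362631.

C$24.3626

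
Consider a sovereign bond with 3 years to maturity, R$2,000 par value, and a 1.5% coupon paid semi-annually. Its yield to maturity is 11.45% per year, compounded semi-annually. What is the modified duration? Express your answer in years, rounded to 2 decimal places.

Periodic yield y = 0.05725. First find Macaulay duration:
  t   CF        PV=CF/(1+0.05725)^t    t·PV
  1        15.00        14.1878        14.1878
  2        15.00        13.4195        26.8390
  3        15.00        12.6928        38.0785
  4        15.00        12.0055        48.0220
  5        15.00        11.3554        56.7770
  6     2,015.00     1,442.8091     8,656.8549
  Σ                  1,506.4701     8,840.7592
P = 1,506.4701; Macaulay duration = 8,840.7592 / 1,506.4701 = 5.86853 half-year periods = 2.93426 years.
Modified duration = D_Mac / (1 + y) = 2.93426 / 1.05725 = 2.77537 years.

2.78 years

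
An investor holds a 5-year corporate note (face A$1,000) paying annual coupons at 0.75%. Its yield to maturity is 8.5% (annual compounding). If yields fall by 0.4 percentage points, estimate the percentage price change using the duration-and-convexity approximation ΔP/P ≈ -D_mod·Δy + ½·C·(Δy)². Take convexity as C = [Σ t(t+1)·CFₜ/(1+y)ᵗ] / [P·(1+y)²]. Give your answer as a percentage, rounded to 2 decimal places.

+1.83%

With y = 0.085:
  t   CF        PV=CF/(1+0.085)^t    t·PV        t(t+1)·PV
  1         7.50         6.9124         6.9124          13.8249
  2         7.50         6.3709        12.7418          38.2255
  3         7.50         5.8718        17.6154          70.4617
  4         7.50         5.4118        21.6472         108.2361
  5     1,007.50       670.0333     3,350.1663      20,100.9979
  Σ                    694.6002     3,409.0833      20,331.7462
P = 694.6002; D_Mac = 4.90798 yrs; D_mod = 4.52348 yrs; C = 24.86453.
Duration effect: -4.52348 × (-0.004) = +0.018094
Convexity effect: 0.5 × 24.86453 × (-0.004)² = +0.0001989
ΔP/P ≈ +0.018094 + 0.0001989 = +0.018293 = +1.8293%.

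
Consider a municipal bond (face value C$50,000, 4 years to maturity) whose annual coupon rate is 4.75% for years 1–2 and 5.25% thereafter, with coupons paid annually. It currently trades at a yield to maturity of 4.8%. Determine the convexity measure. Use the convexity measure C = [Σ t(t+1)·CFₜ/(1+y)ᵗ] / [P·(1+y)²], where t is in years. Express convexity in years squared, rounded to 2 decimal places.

16.59

With y = 0.048:
  t   CF        PV=CF/(1+0.048)^t    t·PV        t(t+1)·PV
  1     2,375.00     2,266.2214     2,266.2214       4,532.4427
  2     2,375.00     2,162.4250     4,324.8500      12,974.5499
  3     2,625.00     2,280.5808     6,841.7423      27,366.9694
  4    52,625.00    43,626.1590   174,504.6362     872,523.1808
  Σ                 50,335.3862   187,937.4498     917,397.1427
P = 50,335.3862.
Convexity = Σ t(t+1)·PV / [P·(1+y)²] = 917,397.1427 / (50,335.3862 × 1.098304) = 16.59439.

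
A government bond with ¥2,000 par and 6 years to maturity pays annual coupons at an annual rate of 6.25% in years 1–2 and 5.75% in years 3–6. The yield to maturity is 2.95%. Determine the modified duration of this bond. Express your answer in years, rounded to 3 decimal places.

Periodic yield y = 0.0295. First find Macaulay duration:
  t   CF        PV=CF/(1+0.0295)^t    t·PV
  1       125.00       121.4182       121.4182
  2       125.00       117.9390       235.8779
  3       115.00       105.3947       316.1841
  4       115.00       102.3747       409.4986
  5       115.00        99.4411       497.2057
  6     2,115.00     1,776.4470    10,658.6823
  Σ                  2,323.0147    12,238.8668
P = 2,323.0147; Macaulay duration = 12,238.8668 / 2,323.0147 = 5.26853 years.
Modified duration = D_Mac / (1 + y) = 5.26853 / 1.0295 = 5.11756 years.

5.118 years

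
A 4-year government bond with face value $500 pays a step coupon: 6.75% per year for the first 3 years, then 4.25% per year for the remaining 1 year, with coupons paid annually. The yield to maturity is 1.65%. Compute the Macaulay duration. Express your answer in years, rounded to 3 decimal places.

Periodic yield y = 0.0165. Discount each cash flow and weight by its year:
  t   CF        PV=CF/(1+0.0165)^t    t·PV
  1        33.75        33.2022        33.2022
  2        33.75        32.6632        65.3264
  3        33.75        32.1330        96.3991
  4       521.25       488.2211     1,952.8844
  Σ                    586.2195     2,147.8120
Price P = Σ PV = 586.2195.
Macaulay duration = Σ(t·PV) / P = 2,147.8120 / 586.2195 = 3.66384 years.

3.664 years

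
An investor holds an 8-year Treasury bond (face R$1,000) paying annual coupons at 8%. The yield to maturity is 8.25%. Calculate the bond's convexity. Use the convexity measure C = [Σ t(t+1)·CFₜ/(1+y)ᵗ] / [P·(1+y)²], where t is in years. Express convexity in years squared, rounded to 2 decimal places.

43.28

With y = 0.0825:
  t   CF        PV=CF/(1+0.0825)^t    t·PV        t(t+1)·PV
  1        80.00        73.9030        73.9030         147.8060
  2        80.00        68.2707       136.5413         409.6240
  3        80.00        63.0676       189.2028         756.8111
  4        80.00        58.2611       233.0442       1,165.2212
  5        80.00        53.8208       269.1042       1,614.6252
  6        80.00        49.7190       298.3141       2,088.1988
  7        80.00        45.9298       321.5087       2,572.0694
  8     1,080.00       572.7967     4,582.3737      41,241.3632
  Σ                    985.7687     6,103.9920      49,995.7189
P = 985.7687.
Convexity = Σ t(t+1)·PV / [P·(1+y)²] = 49,995.7189 / (985.7687 × 1.171806) = 43.28147.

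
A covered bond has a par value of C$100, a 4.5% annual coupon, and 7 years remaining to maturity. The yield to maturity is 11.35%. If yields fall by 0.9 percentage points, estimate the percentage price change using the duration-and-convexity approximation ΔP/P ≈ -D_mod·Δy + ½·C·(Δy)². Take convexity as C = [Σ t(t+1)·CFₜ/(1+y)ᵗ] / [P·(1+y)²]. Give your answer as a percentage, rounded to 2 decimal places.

+4.95%

With y = 0.1135:
  t   CF        PV=CF/(1+0.1135)^t    t·PV        t(t+1)·PV
  1         4.50         4.0413         4.0413           8.0826
  2         4.50         3.6294         7.2588          21.7763
  3         4.50         3.2594         9.7783          39.1132
  4         4.50         2.9272        11.7088          58.5439
  5         4.50         2.6288        13.1441          78.8647
  6         4.50         2.3609        14.1652          99.1563
  7       104.50        49.2362       344.6536       2,757.2286
  Σ                     68.0832       404.7500       3,062.7656
P = 68.0832; D_Mac = 5.94493 yrs; D_mod = 5.33896 yrs; C = 36.28216.
Duration effect: -5.33896 × (-0.009) = +0.048051
Convexity effect: 0.5 × 36.28216 × (-0.009)² = +0.0014694
ΔP/P ≈ +0.048051 + 0.0014694 = +0.049520 = +4.9520%.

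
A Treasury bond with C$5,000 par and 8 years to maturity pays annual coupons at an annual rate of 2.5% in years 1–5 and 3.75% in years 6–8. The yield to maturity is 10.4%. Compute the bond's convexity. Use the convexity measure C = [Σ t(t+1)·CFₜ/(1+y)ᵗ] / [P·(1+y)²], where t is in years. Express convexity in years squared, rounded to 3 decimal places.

With y = 0.104:
  t   CF        PV=CF/(1+0.104)^t    t·PV        t(t+1)·PV
  1       125.00       113.2246       113.2246         226.4493
  2       125.00       102.5585       205.1171         615.3513
  3       125.00        92.8972       278.6917       1,114.7668
  4       125.00        84.1460       336.5842       1,682.9209
  5       125.00        76.2192       381.0962       2,286.5774
  6       187.50       103.5588       621.3525       4,349.4678
  7       187.50        93.8032       656.6226       5,252.9805
  8     5,187.50     2,350.7450    18,805.9601     169,253.6406
  Σ                  3,017.1527    21,398.6490     184,782.1546
P = 3,017.1527.
Convexity = Σ t(t+1)·PV / [P·(1+y)²] = 184,782.1546 / (3,017.1527 × 1.218816) = 50.24867.

50.249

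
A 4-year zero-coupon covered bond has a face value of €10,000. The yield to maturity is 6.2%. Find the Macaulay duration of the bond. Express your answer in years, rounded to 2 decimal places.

4.00 years

A zero-coupon bond has a single cash flow at maturity, so its Macaulay duration equals its maturity: 4 years.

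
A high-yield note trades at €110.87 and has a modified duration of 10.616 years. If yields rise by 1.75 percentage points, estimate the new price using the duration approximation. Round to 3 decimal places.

€90.273

Duration approximation: ΔP/P ≈ -D_mod · Δy = -10.616 × (+0.0175) = -0.185780.
New price ≈ 110.87 × (1 - 0.185780) = 90.2725714.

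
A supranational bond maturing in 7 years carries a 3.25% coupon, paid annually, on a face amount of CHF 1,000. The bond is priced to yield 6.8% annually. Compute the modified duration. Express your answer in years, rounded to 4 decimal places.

Periodic yield y = 0.068. First find Macaulay duration:
  t   CF        PV=CF/(1+0.068)^t    t·PV
  1        32.50        30.4307        30.4307
  2        32.50        28.4932        56.9864
  3        32.50        26.6790        80.0370
  4        32.50        24.9803        99.9214
  5        32.50        23.3898       116.9492
  6        32.50        21.9006       131.4035
  7     1,032.50       651.4653     4,560.2571
  Σ                    807.3390     5,075.9853
P = 807.3390; Macaulay duration = 5,075.9853 / 807.3390 = 6.28730 years.
Modified duration = D_Mac / (1 + y) = 6.28730 / 1.068 = 5.88699 years.

5.8870 years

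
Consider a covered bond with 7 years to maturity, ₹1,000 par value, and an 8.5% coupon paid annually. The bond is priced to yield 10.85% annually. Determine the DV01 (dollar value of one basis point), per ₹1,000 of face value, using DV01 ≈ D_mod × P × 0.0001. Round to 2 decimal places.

Periodic yield y = 0.1085.
  t   CF        PV=CF/(1+0.1085)^t    t·PV
  1        85.00        76.6802        76.6802
  2        85.00        69.1747       138.3495
  3        85.00        62.4039       187.2117
  4        85.00        56.2958       225.1833
  5        85.00        50.7856       253.9279
  6        85.00        45.8147       274.8881
  7     1,085.00       527.5697     3,692.9880
  Σ                    888.7247     4,849.2287
P = 888.7247; D_Mac = 5.45639 yrs; D_mod = 4.92232 yrs.
DV01 ≈ 4.92232 × 888.7247 × 0.0001 = 0.437459.

₹0.44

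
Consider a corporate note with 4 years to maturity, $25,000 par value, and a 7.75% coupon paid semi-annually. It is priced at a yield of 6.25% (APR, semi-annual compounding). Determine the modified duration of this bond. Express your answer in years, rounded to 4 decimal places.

3.4223 years

Periodic yield y = 0.03125. First find Macaulay duration:
  t   CF        PV=CF/(1+0.03125)^t    t·PV
  1       968.75       939.3939       939.3939
  2       968.75       910.9275     1,821.8549
  3       968.75       883.3236     2,649.9708
  4       968.75       856.5562     3,426.2248
  5       968.75       830.6000     4,152.9998
  6       968.75       805.4303     4,832.5816
  7       968.75       781.0233     5,467.1630
  8    25,968.75    20,302.0248   162,416.1980
  Σ                 26,309.2795   185,706.3870
P = 26,309.2795; Macaulay duration = 185,706.3870 / 26,309.2795 = 7.05859 half-year periods = 3.52929 years.
Modified duration = D_Mac / (1 + y) = 3.52929 / 1.03125 = 3.42235 years.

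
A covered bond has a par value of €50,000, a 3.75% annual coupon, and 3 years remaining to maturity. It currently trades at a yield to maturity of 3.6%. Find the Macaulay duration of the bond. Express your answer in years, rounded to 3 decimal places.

Periodic yield y = 0.036. Discount each cash flow and weight by its year:
  t   CF        PV=CF/(1+0.036)^t    t·PV
  1     1,875.00     1,809.8456     1,809.8456
  2     1,875.00     1,746.9552     3,493.9103
  3    51,875.00    46,652.9213   139,958.7639
  Σ                 50,209.7220   145,262.5198
Price P = Σ PV = 50,209.7220.
Macaulay duration = Σ(t·PV) / P = 145,262.5198 / 50,209.7220 = 2.89312 years.

2.893 years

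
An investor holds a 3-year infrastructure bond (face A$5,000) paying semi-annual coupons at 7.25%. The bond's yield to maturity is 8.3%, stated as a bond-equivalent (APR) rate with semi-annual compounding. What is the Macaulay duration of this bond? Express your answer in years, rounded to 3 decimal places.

Periodic yield y = 0.0415. Discount each cash flow and weight by its period:
  t   CF        PV=CF/(1+0.0415)^t    t·PV
  1       181.25       174.0278       174.0278
  2       181.25       167.0935       334.1869
  3       181.25       160.4354       481.3062
  4       181.25       154.0426       616.1705
  5       181.25       147.9046       739.5229
  6     5,181.25     4,059.5594    24,357.3565
  Σ                  4,863.0633    26,702.5709
Price P = Σ PV = 4,863.0633.
Macaulay duration = Σ(t·PV) / P = 26,702.5709 / 4,863.0633 = 5.49090 half-year periods.
In years: 5.49090 / 2 = 2.74545 years.

2.745 years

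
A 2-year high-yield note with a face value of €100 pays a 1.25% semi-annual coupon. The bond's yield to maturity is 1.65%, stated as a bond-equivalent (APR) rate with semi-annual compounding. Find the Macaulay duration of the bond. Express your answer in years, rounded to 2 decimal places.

1.98 years

Periodic yield y = 0.00825. Discount each cash flow and weight by its period:
  t   CF        PV=CF/(1+0.00825)^t    t·PV
  1        0.625         0.6199         0.6199
  2        0.625         0.6148         1.2296
  3        0.625         0.6098         1.8293
  4      100.625        97.3717       389.4870
  Σ                     99.2162       393.1659
Price P = Σ PV = 99.2162.
Macaulay duration = Σ(t·PV) / P = 393.1659 / 99.2162 = 3.96272 half-year periods.
In years: 3.96272 / 2 = 1.98136 years.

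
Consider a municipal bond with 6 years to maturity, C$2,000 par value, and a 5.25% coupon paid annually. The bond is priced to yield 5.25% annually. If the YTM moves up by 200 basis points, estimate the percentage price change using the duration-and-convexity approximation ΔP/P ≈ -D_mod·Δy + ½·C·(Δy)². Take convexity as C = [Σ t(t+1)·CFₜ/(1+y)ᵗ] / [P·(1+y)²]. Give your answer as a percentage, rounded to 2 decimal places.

-9.43%

With y = 0.0525:
  t   CF        PV=CF/(1+0.0525)^t    t·PV        t(t+1)·PV
  1       105.00        99.7625        99.7625         199.5249
  2       105.00        94.7862       189.5724         568.7172
  3       105.00        90.0581       270.1744       1,080.6977
  4       105.00        85.5659       342.2637       1,711.3186
  5       105.00        81.2978       406.4890       2,438.9339
  6     2,105.00     1,548.5295     9,291.1768      65,038.2375
  Σ                  2,000.0000    10,599.4388      71,037.4298
P = 2,000.0000; D_Mac = 5.29972 yrs; D_mod = 5.03536 yrs; C = 32.06366.
Duration effect: -5.03536 × (+0.02) = -0.100707
Convexity effect: 0.5 × 32.06366 × (0.02)² = +0.0064127
ΔP/P ≈ -0.100707 + 0.0064127 = -0.094295 = -9.4295%.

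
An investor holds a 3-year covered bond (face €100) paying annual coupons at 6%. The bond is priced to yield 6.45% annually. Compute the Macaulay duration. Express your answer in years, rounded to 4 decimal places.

Periodic yield y = 0.0645. Discount each cash flow and weight by its year:
  t   CF        PV=CF/(1+0.0645)^t    t·PV
  1         6.00         5.6364         5.6364
  2         6.00         5.2949        10.5899
  3       106.00        87.8757       263.6271
  Σ                     98.8071       279.8534
Price P = Σ PV = 98.8071.
Macaulay duration = Σ(t·PV) / P = 279.8534 / 98.8071 = 2.83232 years.

2.8323 years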